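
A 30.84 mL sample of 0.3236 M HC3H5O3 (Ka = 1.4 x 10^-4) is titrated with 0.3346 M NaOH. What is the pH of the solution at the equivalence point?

n(HC3H5O3) = 0.3236 x 0.03084 = 0.009980 mol; V(NaOH) at equivalence = 0.009980/0.3346 = 0.02983 L.
At equivalence all the acid is converted to C3H5O3-; total volume = 0.03084 + 0.02983 = 0.06067 L, so [C3H5O3-] = 0.009980/0.06067 = 0.1645 M.
Kb = Kw/Ka = 1.0e-14 / 1.4 x 10^-4 = 7.14e-11.
[OH^-] = sqrt(Kb x [C3H5O3-]) = sqrt(7.14e-11 x 0.1645) = 3.43e-6 M.
pOH = 5.46, so pH = 14.00 - 5.46 = 8.54.

8.54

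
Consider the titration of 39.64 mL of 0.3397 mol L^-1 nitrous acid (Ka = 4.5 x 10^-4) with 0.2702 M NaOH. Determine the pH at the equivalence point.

8.26

n(HNO2) = 0.3397 x 0.03964 = 0.01347 mol; V(NaOH) at equivalence = 0.01347/0.2702 = 0.04984 L.
At equivalence all the acid is converted to NO2-; total volume = 0.03964 + 0.04984 = 0.08948 L, so [NO2-] = 0.01347/0.08948 = 0.1505 M.
Kb = Kw/Ka = 1.0e-14 / 4.5 x 10^-4 = 2.22e-11.
[OH^-] = sqrt(Kb x [NO2-]) = sqrt(2.22e-11 x 0.1505) = 1.83e-6 M.
pOH = 5.74, so pH = 14.00 - 5.74 = 8.26.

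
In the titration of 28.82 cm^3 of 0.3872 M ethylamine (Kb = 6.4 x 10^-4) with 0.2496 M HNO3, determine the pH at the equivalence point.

5.81

n(C2H5NH2) = 0.3872 x 0.02882 = 0.01116 mol; V(HNO3) at equivalence = 0.01116/0.2496 = 0.04471 L.
At equivalence the base is fully converted to C2H5NH3+; total volume = 0.07353 L, so [C2H5NH3+] = 0.01116/0.07353 = 0.1518 M.
Ka(C2H5NH3+) = Kw/Kb = 1.0e-14 / 6.4 x 10^-4 = 1.56e-11.
[H^+] = sqrt(Ka x [C2H5NH3+]) = sqrt(1.56e-11 x 0.1518) = 1.54e-6 M.
pH = -log(1.54e-6) = 5.81.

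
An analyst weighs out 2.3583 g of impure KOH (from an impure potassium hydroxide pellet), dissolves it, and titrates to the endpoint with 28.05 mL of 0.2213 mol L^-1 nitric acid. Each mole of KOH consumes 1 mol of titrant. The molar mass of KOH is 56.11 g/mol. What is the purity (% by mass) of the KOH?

n(HNO3) = 0.2213 x 0.02805 = 0.006207 mol.
n(KOH) = 0.006207 / 1 = 0.006207 mol.
mass of KOH = 0.006207 x 56.11 = 0.3483 g.
% purity = 0.3483 / 2.3583 x 100 = 14.8%.

14.8%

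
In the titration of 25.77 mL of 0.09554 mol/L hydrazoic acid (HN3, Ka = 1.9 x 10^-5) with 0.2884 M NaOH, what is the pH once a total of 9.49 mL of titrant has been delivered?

11.89

n(acid) = 0.09554 x 0.02577 = 0.002462 mol; n(NaOH) added = 0.2884 x 0.009490 = 0.002737 mol.
Base is in excess by 0.002737 - 0.002462 = 0.0002749 mol in a total volume of 0.03526 L.
[OH^-] = 0.0002749/0.03526 = 0.007795 M, so pOH = 2.11 and pH = 14.00 - 2.11 = 11.89.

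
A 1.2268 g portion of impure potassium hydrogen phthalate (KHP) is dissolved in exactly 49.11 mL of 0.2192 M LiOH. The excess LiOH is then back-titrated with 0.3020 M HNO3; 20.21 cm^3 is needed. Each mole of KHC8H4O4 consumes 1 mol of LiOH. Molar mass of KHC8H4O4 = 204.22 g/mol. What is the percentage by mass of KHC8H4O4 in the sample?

Total n(LiOH) added = 0.2192 x 0.04911 = 0.01076 mol.
n(HNO3) used = 0.3020 x 0.02021 = 0.006103 mol, which equals the excess n(LiOH).
So n(LiOH) consumed by the sample = 0.01076 - 0.006103 = 0.004661 mol.
n(KHC8H4O4) = 0.004661 / 1 = 0.004661 mol.
mass KHC8H4O4 = 0.004661 x 204.22 = 0.9520 g, so %KHC8H4O4 = 0.9520/1.2268 x 100 = 77.6%.

77.6%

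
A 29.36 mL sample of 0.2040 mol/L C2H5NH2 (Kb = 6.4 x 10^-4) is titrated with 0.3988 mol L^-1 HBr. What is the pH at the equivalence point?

n(C2H5NH2) = 0.2040 x 0.02936 = 0.005989 mol; V(HBr) at equivalence = 0.005989/0.3988 = 0.01502 L.
At equivalence the base is fully converted to C2H5NH3+; total volume = 0.04438 L, so [C2H5NH3+] = 0.005989/0.04438 = 0.1350 M.
Ka(C2H5NH3+) = Kw/Kb = 1.0e-14 / 6.4 x 10^-4 = 1.56e-11.
[H^+] = sqrt(Ka x [C2H5NH3+]) = sqrt(1.56e-11 x 0.1350) = 1.45e-6 M.
pH = -log(1.45e-6) = 5.84.

5.84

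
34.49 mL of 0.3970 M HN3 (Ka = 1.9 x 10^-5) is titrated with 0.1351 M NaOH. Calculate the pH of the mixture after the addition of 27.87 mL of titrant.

Initial n(HN3) = 0.3970 x 0.03449 = 0.01369 mol.
n(NaOH) added = 0.1351 x 0.02787 = 0.003765 mol, converting that many moles of HN3 to N3-.
Remaining n(HN3) = 0.009927 mol; n(N3-) = 0.003765 mol.
By Henderson-Hasselbalch, pH = pKa + log([A^-]/[HA]) = 4.72 + log(0.003765/0.009927) = 4.72 + (-0.42) = 4.30.

4.30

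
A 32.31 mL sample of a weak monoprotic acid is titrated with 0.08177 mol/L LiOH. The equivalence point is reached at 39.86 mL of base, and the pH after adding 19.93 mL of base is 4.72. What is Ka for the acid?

1.9 x 10^-5

19.93 mL is half of the equivalence volume, so this is the half-equivalence point where [HA] = [A^-].
At half-equivalence pH = pKa, so pKa = 4.72.
Ka = 10^(-4.72) = 1.9 x 10^-5.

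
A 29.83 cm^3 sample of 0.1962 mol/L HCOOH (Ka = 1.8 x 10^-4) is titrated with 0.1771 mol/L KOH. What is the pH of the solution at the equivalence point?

8.36

n(HCOOH) = 0.1962 x 0.02983 = 0.005853 mol; V(KOH) at equivalence = 0.005853/0.1771 = 0.03305 L.
At equivalence all the acid is converted to HCOO-; total volume = 0.02983 + 0.03305 = 0.06288 L, so [HCOO-] = 0.005853/0.06288 = 0.09308 M.
Kb = Kw/Ka = 1.0e-14 / 1.8 x 10^-4 = 5.56e-11.
[OH^-] = sqrt(Kb x [HCOO-]) = sqrt(5.56e-11 x 0.09308) = 2.27e-6 M.
pOH = 5.64, so pH = 14.00 - 5.64 = 8.36.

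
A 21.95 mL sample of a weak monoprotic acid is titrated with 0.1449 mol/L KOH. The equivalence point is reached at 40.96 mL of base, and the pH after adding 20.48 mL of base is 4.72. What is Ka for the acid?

20.48 mL is half of the equivalence volume, so this is the half-equivalence point where [HA] = [A^-].
At half-equivalence pH = pKa, so pKa = 4.72.
Ka = 10^(-4.72) = 1.9 x 10^-5.

1.9 x 10^-5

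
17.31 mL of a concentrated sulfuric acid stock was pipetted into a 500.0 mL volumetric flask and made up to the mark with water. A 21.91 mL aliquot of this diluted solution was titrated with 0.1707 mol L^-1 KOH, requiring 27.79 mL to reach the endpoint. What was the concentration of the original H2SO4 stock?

n(KOH) = 0.1707 x 0.02779 = 0.004744 mol.
n(H2SO4) in the aliquot = 0.004744 x 1/2 = 0.002372 mol.
[diluted H2SO4] = 0.002372 / 0.02191 = 0.1083 M.
Dilution factor = 500.0/17.31 = 28.89, so [stock] = 0.1083 x 28.89 = 3.13 M.

3.13 M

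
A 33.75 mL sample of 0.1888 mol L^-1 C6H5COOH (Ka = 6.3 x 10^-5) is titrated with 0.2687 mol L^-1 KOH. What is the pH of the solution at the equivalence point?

8.62

n(C6H5COOH) = 0.1888 x 0.03375 = 0.006372 mol; V(KOH) at equivalence = 0.006372/0.2687 = 0.02371 L.
At equivalence all the acid is converted to C6H5COO-; total volume = 0.03375 + 0.02371 = 0.05746 L, so [C6H5COO-] = 0.006372/0.05746 = 0.1109 M.
Kb = Kw/Ka = 1.0e-14 / 6.3 x 10^-5 = 1.59e-10.
[OH^-] = sqrt(Kb x [C6H5COO-]) = sqrt(1.59e-10 x 0.1109) = 4.20e-6 M.
pOH = 5.38, so pH = 14.00 - 5.38 = 8.62.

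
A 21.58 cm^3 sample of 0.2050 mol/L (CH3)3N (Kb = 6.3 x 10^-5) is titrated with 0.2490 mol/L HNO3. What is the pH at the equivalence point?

5.37

n((CH3)3N) = 0.2050 x 0.02158 = 0.004424 mol; V(HNO3) at equivalence = 0.004424/0.2490 = 0.01777 L.
At equivalence the base is fully converted to (CH3)3NH+; total volume = 0.03935 L, so [(CH3)3NH+] = 0.004424/0.03935 = 0.1124 M.
Ka((CH3)3NH+) = Kw/Kb = 1.0e-14 / 6.3 x 10^-5 = 1.59e-10.
[H^+] = sqrt(Ka x [(CH3)3NH+]) = sqrt(1.59e-10 x 0.1124) = 4.22e-6 M.
pH = -log(4.22e-6) = 5.37.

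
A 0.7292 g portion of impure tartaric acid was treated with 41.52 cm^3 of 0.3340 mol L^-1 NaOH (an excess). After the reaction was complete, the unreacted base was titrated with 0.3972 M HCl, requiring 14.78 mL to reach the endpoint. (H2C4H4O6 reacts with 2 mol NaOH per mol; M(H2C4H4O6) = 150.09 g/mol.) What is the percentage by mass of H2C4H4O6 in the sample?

82.3%

Total n(NaOH) added = 0.3340 x 0.04152 = 0.01387 mol.
n(HCl) used = 0.3972 x 0.01478 = 0.005871 mol, which equals the excess n(NaOH).
So n(NaOH) consumed by the sample = 0.01387 - 0.005871 = 0.007997 mol.
n(H2C4H4O6) = 0.007997 / 2 = 0.003999 mol.
mass H2C4H4O6 = 0.003999 x 150.09 = 0.6001 g, so %H2C4H4O6 = 0.6001/0.7292 x 100 = 82.3%.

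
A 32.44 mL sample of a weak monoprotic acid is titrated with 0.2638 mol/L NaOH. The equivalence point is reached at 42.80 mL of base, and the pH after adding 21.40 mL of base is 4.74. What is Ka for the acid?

1.8 x 10^-5

21.40 mL is half of the equivalence volume, so this is the half-equivalence point where [HA] = [A^-].
At half-equivalence pH = pKa, so pKa = 4.74.
Ka = 10^(-4.74) = 1.8 x 10^-5.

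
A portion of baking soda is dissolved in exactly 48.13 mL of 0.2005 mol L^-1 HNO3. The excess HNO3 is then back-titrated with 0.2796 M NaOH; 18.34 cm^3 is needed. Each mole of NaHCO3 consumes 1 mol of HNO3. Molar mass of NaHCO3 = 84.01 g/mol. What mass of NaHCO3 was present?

0.380 g

Total n(HNO3) added = 0.2005 x 0.04813 = 0.009650 mol.
n(NaOH) used = 0.2796 x 0.01834 = 0.005128 mol, which equals the excess n(HNO3).
So n(HNO3) consumed by the sample = 0.009650 - 0.005128 = 0.004522 mol.
n(NaHCO3) = 0.004522 / 1 = 0.004522 mol.
mass = 0.004522 mol x 84.01 g/mol = 0.380 g.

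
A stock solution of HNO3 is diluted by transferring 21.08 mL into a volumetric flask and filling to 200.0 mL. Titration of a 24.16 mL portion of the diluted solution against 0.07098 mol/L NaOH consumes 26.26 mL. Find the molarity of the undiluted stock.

n(NaOH) = 0.07098 x 0.02626 = 0.001864 mol.
n(HNO3) in the aliquot = 0.001864 mol.
[diluted HNO3] = 0.001864 / 0.02416 = 0.07715 M.
Dilution factor = 200.0/21.08 = 9.488, so [stock] = 0.07715 x 9.488 = 0.732 M.

0.732 M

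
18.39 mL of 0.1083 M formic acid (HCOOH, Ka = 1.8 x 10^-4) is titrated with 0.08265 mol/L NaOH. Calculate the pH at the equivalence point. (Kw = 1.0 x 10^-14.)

n(HCOOH) = 0.1083 x 0.01839 = 0.001992 mol; V(NaOH) at equivalence = 0.001992/0.08265 = 0.02410 L.
At equivalence all the acid is converted to HCOO-; total volume = 0.01839 + 0.02410 = 0.04249 L, so [HCOO-] = 0.001992/0.04249 = 0.04688 M.
Kb = Kw/Ka = 1.0e-14 / 1.8 x 10^-4 = 5.56e-11.
[OH^-] = sqrt(Kb x [HCOO-]) = sqrt(5.56e-11 x 0.04688) = 1.61e-6 M.
pOH = 5.79, so pH = 14.00 - 5.79 = 8.21.

8.21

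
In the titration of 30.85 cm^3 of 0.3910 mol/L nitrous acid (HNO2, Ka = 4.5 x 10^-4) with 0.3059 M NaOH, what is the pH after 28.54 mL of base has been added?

Initial n(HNO2) = 0.3910 x 0.03085 = 0.01206 mol.
n(NaOH) added = 0.3059 x 0.02854 = 0.008730 mol, converting that many moles of HNO2 to NO2-.
Remaining n(HNO2) = 0.003332 mol; n(NO2-) = 0.008730 mol.
By Henderson-Hasselbalch, pH = pKa + log([A^-]/[HA]) = 3.35 + log(0.008730/0.003332) = 3.35 + (+0.42) = 3.77.

3.77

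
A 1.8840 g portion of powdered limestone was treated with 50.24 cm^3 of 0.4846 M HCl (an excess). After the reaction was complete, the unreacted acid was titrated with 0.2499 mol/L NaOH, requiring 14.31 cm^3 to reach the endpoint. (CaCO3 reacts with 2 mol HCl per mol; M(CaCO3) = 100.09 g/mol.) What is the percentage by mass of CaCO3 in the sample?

55.2%

Total n(HCl) added = 0.4846 x 0.05024 = 0.02435 mol.
n(NaOH) used = 0.2499 x 0.01431 = 0.003576 mol, which equals the excess n(HCl).
So n(HCl) consumed by the sample = 0.02435 - 0.003576 = 0.02077 mol.
n(CaCO3) = 0.02077 / 2 = 0.01039 mol.
mass CaCO3 = 0.01039 x 100.09 = 1.039 g, so %CaCO3 = 1.039/1.8840 x 100 = 55.2%.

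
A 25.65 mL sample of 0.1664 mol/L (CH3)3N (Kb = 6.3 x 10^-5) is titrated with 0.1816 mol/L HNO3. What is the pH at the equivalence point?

n((CH3)3N) = 0.1664 x 0.02565 = 0.004268 mol; V(HNO3) at equivalence = 0.004268/0.1816 = 0.02350 L.
At equivalence the base is fully converted to (CH3)3NH+; total volume = 0.04915 L, so [(CH3)3NH+] = 0.004268/0.04915 = 0.08683 M.
Ka((CH3)3NH+) = Kw/Kb = 1.0e-14 / 6.3 x 10^-5 = 1.59e-10.
[H^+] = sqrt(Ka x [(CH3)3NH+]) = sqrt(1.59e-10 x 0.08683) = 3.71e-6 M.
pH = -log(3.71e-6) = 5.43.

5.43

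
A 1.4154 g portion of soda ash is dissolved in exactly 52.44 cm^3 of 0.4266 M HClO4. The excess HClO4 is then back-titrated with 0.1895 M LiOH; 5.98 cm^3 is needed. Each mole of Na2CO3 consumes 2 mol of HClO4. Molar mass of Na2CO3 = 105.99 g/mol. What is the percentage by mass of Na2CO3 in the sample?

Total n(HClO4) added = 0.4266 x 0.05244 = 0.02237 mol.
n(LiOH) used = 0.1895 x 0.005980 = 0.001133 mol, which equals the excess n(HClO4).
So n(HClO4) consumed by the sample = 0.02237 - 0.001133 = 0.02124 mol.
n(Na2CO3) = 0.02124 / 2 = 0.01062 mol.
mass Na2CO3 = 0.01062 x 105.99 = 1.125 g, so %Na2CO3 = 1.125/1.4154 x 100 = 79.5%.

79.5%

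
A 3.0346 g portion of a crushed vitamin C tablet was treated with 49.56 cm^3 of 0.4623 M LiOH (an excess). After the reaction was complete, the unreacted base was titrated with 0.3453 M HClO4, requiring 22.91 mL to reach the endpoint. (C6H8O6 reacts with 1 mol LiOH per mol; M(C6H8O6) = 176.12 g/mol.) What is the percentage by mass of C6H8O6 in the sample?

87.1%

Total n(LiOH) added = 0.4623 x 0.04956 = 0.02291 mol.
n(HClO4) used = 0.3453 x 0.02291 = 0.007911 mol, which equals the excess n(LiOH).
So n(LiOH) consumed by the sample = 0.02291 - 0.007911 = 0.01500 mol.
n(C6H8O6) = 0.01500 / 1 = 0.01500 mol.
mass C6H8O6 = 0.01500 x 176.12 = 2.642 g, so %C6H8O6 = 2.642/3.0346 x 100 = 87.1%.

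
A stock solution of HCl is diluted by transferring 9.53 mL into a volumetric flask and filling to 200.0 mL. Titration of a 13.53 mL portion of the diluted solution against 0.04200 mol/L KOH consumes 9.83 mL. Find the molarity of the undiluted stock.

n(KOH) = 0.04200 x 0.009830 = 0.0004129 mol.
n(HCl) in the aliquot = 0.0004129 mol.
[diluted HCl] = 0.0004129 / 0.01353 = 0.03051 M.
Dilution factor = 200.0/9.530 = 20.99, so [stock] = 0.03051 x 20.99 = 0.640 M.

0.640 M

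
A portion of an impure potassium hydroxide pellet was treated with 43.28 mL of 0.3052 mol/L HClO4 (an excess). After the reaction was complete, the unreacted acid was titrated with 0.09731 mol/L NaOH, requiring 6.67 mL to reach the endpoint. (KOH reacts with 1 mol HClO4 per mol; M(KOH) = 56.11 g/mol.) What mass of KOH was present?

Total n(HClO4) added = 0.3052 x 0.04328 = 0.01321 mol.
n(NaOH) used = 0.09731 x 0.006670 = 0.0006491 mol, which equals the excess n(HClO4).
So n(HClO4) consumed by the sample = 0.01321 - 0.0006491 = 0.01256 mol.
n(KOH) = 0.01256 / 1 = 0.01256 mol.
mass = 0.01256 mol x 56.11 g/mol = 0.705 g.

0.705 g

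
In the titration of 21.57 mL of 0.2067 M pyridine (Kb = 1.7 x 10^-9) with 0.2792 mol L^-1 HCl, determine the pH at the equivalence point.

3.08

n(C5H5N) = 0.2067 x 0.02157 = 0.004459 mol; V(HCl) at equivalence = 0.004459/0.2792 = 0.01597 L.
At equivalence the base is fully converted to C5H5NH+; total volume = 0.03754 L, so [C5H5NH+] = 0.004459/0.03754 = 0.1188 M.
Ka(C5H5NH+) = Kw/Kb = 1.0e-14 / 1.7 x 10^-9 = 5.88e-6.
[H^+] = sqrt(Ka x [C5H5NH+]) = sqrt(5.88e-6 x 0.1188) = 0.000836 M.
pH = -log(0.000836) = 3.08.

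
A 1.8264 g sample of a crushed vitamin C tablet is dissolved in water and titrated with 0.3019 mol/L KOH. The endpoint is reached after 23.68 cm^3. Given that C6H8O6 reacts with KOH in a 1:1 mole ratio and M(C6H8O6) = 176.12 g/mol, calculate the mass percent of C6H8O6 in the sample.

68.9%

n(KOH) = 0.3019 x 0.02368 = 0.007149 mol.
n(C6H8O6) = 0.007149 / 1 = 0.007149 mol.
mass of C6H8O6 = 0.007149 x 176.12 = 1.259 g.
% purity = 1.259 / 1.8264 x 100 = 68.9%.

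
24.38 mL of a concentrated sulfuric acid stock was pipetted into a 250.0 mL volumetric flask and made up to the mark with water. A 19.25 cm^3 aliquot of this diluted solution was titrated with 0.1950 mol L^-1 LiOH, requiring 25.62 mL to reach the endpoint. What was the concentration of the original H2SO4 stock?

n(LiOH) = 0.1950 x 0.02562 = 0.004996 mol.
n(H2SO4) in the aliquot = 0.004996 x 1/2 = 0.002498 mol.
[diluted H2SO4] = 0.002498 / 0.01925 = 0.1298 M.
Dilution factor = 250.0/24.38 = 10.25, so [stock] = 0.1298 x 10.25 = 1.33 M.

1.33 M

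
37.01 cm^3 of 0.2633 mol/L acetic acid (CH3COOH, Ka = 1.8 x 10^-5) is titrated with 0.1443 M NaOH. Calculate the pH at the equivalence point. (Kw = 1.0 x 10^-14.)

n(CH3COOH) = 0.2633 x 0.03701 = 0.009745 mol; V(NaOH) at equivalence = 0.009745/0.1443 = 0.06753 L.
At equivalence all the acid is converted to CH3COO-; total volume = 0.03701 + 0.06753 = 0.1045 L, so [CH3COO-] = 0.009745/0.1045 = 0.09321 M.
Kb = Kw/Ka = 1.0e-14 / 1.8 x 10^-5 = 5.56e-10.
[OH^-] = sqrt(Kb x [CH3COO-]) = sqrt(5.56e-10 x 0.09321) = 7.20e-6 M.
pOH = 5.14, so pH = 14.00 - 5.14 = 8.86.

8.86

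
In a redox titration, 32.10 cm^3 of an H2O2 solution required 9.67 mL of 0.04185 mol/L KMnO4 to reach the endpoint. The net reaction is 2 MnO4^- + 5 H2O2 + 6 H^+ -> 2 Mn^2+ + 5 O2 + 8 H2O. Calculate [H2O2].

n(KMnO4) = 0.04185 x 0.009670 = 0.0004047 mol.
From the balanced equation, 2 mol KMnO4 reacts with 5 mol H2O2, so n(H2O2) = 0.0004047 x 5/2 = 0.001012 mol.
[H2O2] = 0.001012 / 0.03210 L = 0.0315 M.

0.0315 M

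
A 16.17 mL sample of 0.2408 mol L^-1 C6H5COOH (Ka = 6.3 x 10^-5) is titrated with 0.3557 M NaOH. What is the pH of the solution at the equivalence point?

n(C6H5COOH) = 0.2408 x 0.01617 = 0.003894 mol; V(NaOH) at equivalence = 0.003894/0.3557 = 0.01095 L.
At equivalence all the acid is converted to C6H5COO-; total volume = 0.01617 + 0.01095 = 0.02712 L, so [C6H5COO-] = 0.003894/0.02712 = 0.1436 M.
Kb = Kw/Ka = 1.0e-14 / 6.3 x 10^-5 = 1.59e-10.
[OH^-] = sqrt(Kb x [C6H5COO-]) = sqrt(1.59e-10 x 0.1436) = 4.77e-6 M.
pOH = 5.32, so pH = 14.00 - 5.32 = 8.68.

8.68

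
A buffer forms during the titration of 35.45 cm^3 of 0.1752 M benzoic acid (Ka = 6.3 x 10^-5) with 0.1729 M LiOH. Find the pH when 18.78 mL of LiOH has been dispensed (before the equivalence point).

Initial n(C6H5COOH) = 0.1752 x 0.03545 = 0.006211 mol.
n(LiOH) added = 0.1729 x 0.01878 = 0.003247 mol, converting that many moles of C6H5COOH to C6H5COO-.
Remaining n(C6H5COOH) = 0.002964 mol; n(C6H5COO-) = 0.003247 mol.
By Henderson-Hasselbalch, pH = pKa + log([A^-]/[HA]) = 4.20 + log(0.003247/0.002964) = 4.20 + (+0.04) = 4.24.

4.24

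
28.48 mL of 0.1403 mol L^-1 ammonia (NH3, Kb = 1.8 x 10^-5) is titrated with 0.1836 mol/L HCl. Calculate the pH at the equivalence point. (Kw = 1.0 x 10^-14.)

n(NH3) = 0.1403 x 0.02848 = 0.003996 mol; V(HCl) at equivalence = 0.003996/0.1836 = 0.02176 L.
At equivalence the base is fully converted to NH4+; total volume = 0.05024 L, so [NH4+] = 0.003996/0.05024 = 0.07953 M.
Ka(NH4+) = Kw/Kb = 1.0e-14 / 1.8 x 10^-5 = 5.56e-10.
[H^+] = sqrt(Ka x [NH4+]) = sqrt(5.56e-10 x 0.07953) = 6.65e-6 M.
pH = -log(6.65e-6) = 5.18.

5.18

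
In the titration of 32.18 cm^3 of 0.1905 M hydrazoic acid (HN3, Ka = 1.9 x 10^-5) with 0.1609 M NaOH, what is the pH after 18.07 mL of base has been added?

4.68

Initial n(HN3) = 0.1905 x 0.03218 = 0.006130 mol.
n(NaOH) added = 0.1609 x 0.01807 = 0.002907 mol, converting that many moles of HN3 to N3-.
Remaining n(HN3) = 0.003223 mol; n(N3-) = 0.002907 mol.
By Henderson-Hasselbalch, pH = pKa + log([A^-]/[HA]) = 4.72 + log(0.002907/0.003223) = 4.72 + (-0.04) = 4.68.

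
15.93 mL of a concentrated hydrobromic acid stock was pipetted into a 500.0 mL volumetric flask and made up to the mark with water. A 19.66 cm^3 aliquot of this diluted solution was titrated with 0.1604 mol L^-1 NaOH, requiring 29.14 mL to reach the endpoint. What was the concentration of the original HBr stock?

n(NaOH) = 0.1604 x 0.02914 = 0.004674 mol.
n(HBr) in the aliquot = 0.004674 mol.
[diluted HBr] = 0.004674 / 0.01966 = 0.2377 M.
Dilution factor = 500.0/15.93 = 31.39, so [stock] = 0.2377 x 31.39 = 7.46 M.

7.46 M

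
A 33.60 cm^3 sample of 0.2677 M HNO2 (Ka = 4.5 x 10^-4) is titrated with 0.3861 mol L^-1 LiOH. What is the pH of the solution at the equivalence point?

8.27

n(HNO2) = 0.2677 x 0.03360 = 0.008995 mol; V(LiOH) at equivalence = 0.008995/0.3861 = 0.02330 L.
At equivalence all the acid is converted to NO2-; total volume = 0.03360 + 0.02330 = 0.05690 L, so [NO2-] = 0.008995/0.05690 = 0.1581 M.
Kb = Kw/Ka = 1.0e-14 / 4.5 x 10^-4 = 2.22e-11.
[OH^-] = sqrt(Kb x [NO2-]) = sqrt(2.22e-11 x 0.1581) = 1.87e-6 M.
pOH = 5.73, so pH = 14.00 - 5.73 = 8.27.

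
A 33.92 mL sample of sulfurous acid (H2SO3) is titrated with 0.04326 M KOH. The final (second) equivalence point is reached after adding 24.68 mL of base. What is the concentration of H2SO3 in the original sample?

0.0157 M

n(KOH) = 0.04326 x 0.02468 = 0.001068 mol.
At the final (second) equivalence point, 2 mol OH^- react per mol H2SO3, so n(H2SO3) = 0.001068 / 2 = 0.0005338 mol.
[H2SO3] = 0.0005338 / 0.03392 L = 0.0157 M.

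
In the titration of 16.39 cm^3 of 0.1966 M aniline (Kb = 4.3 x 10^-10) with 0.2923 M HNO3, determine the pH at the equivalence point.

2.78

n(C6H5NH2) = 0.1966 x 0.01639 = 0.003222 mol; V(HNO3) at equivalence = 0.003222/0.2923 = 0.01102 L.
At equivalence the base is fully converted to C6H5NH3+; total volume = 0.02741 L, so [C6H5NH3+] = 0.003222/0.02741 = 0.1175 M.
Ka(C6H5NH3+) = Kw/Kb = 1.0e-14 / 4.3 x 10^-10 = 2.33e-5.
[H^+] = sqrt(Ka x [C6H5NH3+]) = sqrt(2.33e-5 x 0.1175) = 0.00165 M.
pH = -log(0.00165) = 2.78.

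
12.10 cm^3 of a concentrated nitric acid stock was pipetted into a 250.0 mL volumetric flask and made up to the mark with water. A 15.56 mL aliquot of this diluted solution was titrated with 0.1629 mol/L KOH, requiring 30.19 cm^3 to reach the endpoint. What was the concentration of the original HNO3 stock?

n(KOH) = 0.1629 x 0.03019 = 0.004918 mol.
n(HNO3) in the aliquot = 0.004918 mol.
[diluted HNO3] = 0.004918 / 0.01556 = 0.3161 M.
Dilution factor = 250.0/12.10 = 20.66, so [stock] = 0.3161 x 20.66 = 6.53 M.

6.53 M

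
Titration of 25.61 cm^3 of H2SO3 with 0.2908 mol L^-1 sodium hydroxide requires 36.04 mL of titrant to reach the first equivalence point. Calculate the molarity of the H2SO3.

n(NaOH) = 0.2908 x 0.03604 = 0.01048 mol.
At the first equivalence point, 1 mol OH^- react per mol H2SO3, so n(H2SO3) = 0.01048 / 1 = 0.01048 mol.
[H2SO3] = 0.01048 / 0.02561 L = 0.409 M.

0.409 M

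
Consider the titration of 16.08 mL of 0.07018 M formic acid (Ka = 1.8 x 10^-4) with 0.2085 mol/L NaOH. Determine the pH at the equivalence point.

8.23

n(HCOOH) = 0.07018 x 0.01608 = 0.001128 mol; V(NaOH) at equivalence = 0.001128/0.2085 = 0.005412 L.
At equivalence all the acid is converted to HCOO-; total volume = 0.01608 + 0.005412 = 0.02149 L, so [HCOO-] = 0.001128/0.02149 = 0.05251 M.
Kb = Kw/Ka = 1.0e-14 / 1.8 x 10^-4 = 5.56e-11.
[OH^-] = sqrt(Kb x [HCOO-]) = sqrt(5.56e-11 x 0.05251) = 1.71e-6 M.
pOH = 5.77, so pH = 14.00 - 5.77 = 8.23.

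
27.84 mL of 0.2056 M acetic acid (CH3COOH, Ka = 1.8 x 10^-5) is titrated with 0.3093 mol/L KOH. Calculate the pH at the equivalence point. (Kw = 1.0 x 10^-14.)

n(CH3COOH) = 0.2056 x 0.02784 = 0.005724 mol; V(KOH) at equivalence = 0.005724/0.3093 = 0.01851 L.
At equivalence all the acid is converted to CH3COO-; total volume = 0.02784 + 0.01851 = 0.04635 L, so [CH3COO-] = 0.005724/0.04635 = 0.1235 M.
Kb = Kw/Ka = 1.0e-14 / 1.8 x 10^-5 = 5.56e-10.
[OH^-] = sqrt(Kb x [CH3COO-]) = sqrt(5.56e-10 x 0.1235) = 8.28e-6 M.
pOH = 5.08, so pH = 14.00 - 5.08 = 8.92.

8.92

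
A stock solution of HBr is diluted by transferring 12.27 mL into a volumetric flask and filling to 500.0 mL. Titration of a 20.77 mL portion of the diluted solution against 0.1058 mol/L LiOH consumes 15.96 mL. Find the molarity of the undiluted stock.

3.31 M

n(LiOH) = 0.1058 x 0.01596 = 0.001689 mol.
n(HBr) in the aliquot = 0.001689 mol.
[diluted HBr] = 0.001689 / 0.02077 = 0.08130 M.
Dilution factor = 500.0/12.27 = 40.75, so [stock] = 0.08130 x 40.75 = 3.31 M.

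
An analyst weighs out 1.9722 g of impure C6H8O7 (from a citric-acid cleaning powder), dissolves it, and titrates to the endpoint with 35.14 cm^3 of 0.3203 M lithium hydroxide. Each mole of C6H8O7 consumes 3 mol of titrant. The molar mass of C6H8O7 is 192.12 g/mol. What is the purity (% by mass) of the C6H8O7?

36.5%

n(LiOH) = 0.3203 x 0.03514 = 0.01126 mol.
n(C6H8O7) = 0.01126 / 3 = 0.003752 mol.
mass of C6H8O7 = 0.003752 x 192.12 = 0.7208 g.
% purity = 0.7208 / 1.9722 x 100 = 36.5%.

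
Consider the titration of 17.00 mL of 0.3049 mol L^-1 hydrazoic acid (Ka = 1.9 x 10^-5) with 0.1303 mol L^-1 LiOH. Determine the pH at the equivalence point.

n(HN3) = 0.3049 x 0.01700 = 0.005183 mol; V(LiOH) at equivalence = 0.005183/0.1303 = 0.03978 L.
At equivalence all the acid is converted to N3-; total volume = 0.01700 + 0.03978 = 0.05678 L, so [N3-] = 0.005183/0.05678 = 0.09129 M.
Kb = Kw/Ka = 1.0e-14 / 1.9 x 10^-5 = 5.26e-10.
[OH^-] = sqrt(Kb x [N3-]) = sqrt(5.26e-10 x 0.09129) = 6.93e-6 M.
pOH = 5.16, so pH = 14.00 - 5.16 = 8.84.

8.84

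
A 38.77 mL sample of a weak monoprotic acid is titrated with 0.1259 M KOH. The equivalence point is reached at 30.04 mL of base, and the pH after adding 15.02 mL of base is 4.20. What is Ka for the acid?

15.02 mL is half of the equivalence volume, so this is the half-equivalence point where [HA] = [A^-].
At half-equivalence pH = pKa, so pKa = 4.20.
Ka = 10^(-4.20) = 6.3 x 10^-5.

6.3 x 10^-5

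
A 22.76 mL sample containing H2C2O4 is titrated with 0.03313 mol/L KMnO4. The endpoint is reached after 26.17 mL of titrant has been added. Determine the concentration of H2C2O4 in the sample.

0.0952 M

n(KMnO4) = 0.03313 x 0.02617 = 0.0008670 mol.
From the balanced equation, 2 mol KMnO4 reacts with 5 mol H2C2O4, so n(H2C2O4) = 0.0008670 x 5/2 = 0.002168 mol.
[H2C2O4] = 0.002168 / 0.02276 L = 0.0952 M.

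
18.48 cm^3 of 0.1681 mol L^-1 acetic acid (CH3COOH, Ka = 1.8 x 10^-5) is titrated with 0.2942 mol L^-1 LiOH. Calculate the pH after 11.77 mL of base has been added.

12.07

n(acid) = 0.1681 x 0.01848 = 0.003106 mol; n(LiOH) added = 0.2942 x 0.01177 = 0.003463 mol.
Base is in excess by 0.003463 - 0.003106 = 0.0003562 mol in a total volume of 0.03025 L.
[OH^-] = 0.0003562/0.03025 = 0.01178 M, so pOH = 1.93 and pH = 14.00 - 1.93 = 12.07.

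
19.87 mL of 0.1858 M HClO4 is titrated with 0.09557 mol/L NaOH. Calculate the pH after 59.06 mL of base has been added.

12.39

n(acid) = 0.1858 x 0.01987 = 0.003692 mol; n(NaOH) added = 0.09557 x 0.05906 = 0.005644 mol.
Base is in excess by 0.005644 - 0.003692 = 0.001953 mol in a total volume of 0.07893 L.
[OH^-] = 0.001953/0.07893 = 0.02474 M, so pOH = 1.61 and pH = 14.00 - 1.61 = 12.39.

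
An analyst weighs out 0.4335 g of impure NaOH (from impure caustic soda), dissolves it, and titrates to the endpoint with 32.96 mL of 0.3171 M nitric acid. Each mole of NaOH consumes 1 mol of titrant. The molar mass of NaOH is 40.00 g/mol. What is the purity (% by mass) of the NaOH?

96.4%

n(HNO3) = 0.3171 x 0.03296 = 0.01045 mol.
n(NaOH) = 0.01045 / 1 = 0.01045 mol.
mass of NaOH = 0.01045 x 40.00 = 0.4181 g.
% purity = 0.4181 / 0.4335 x 100 = 96.4%.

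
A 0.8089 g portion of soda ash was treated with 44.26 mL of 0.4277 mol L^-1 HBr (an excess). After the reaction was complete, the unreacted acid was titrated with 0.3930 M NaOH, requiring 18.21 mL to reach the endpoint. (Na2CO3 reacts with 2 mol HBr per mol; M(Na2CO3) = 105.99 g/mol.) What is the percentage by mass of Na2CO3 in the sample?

77.1%

Total n(HBr) added = 0.4277 x 0.04426 = 0.01893 mol.
n(NaOH) used = 0.3930 x 0.01821 = 0.007157 mol, which equals the excess n(HBr).
So n(HBr) consumed by the sample = 0.01893 - 0.007157 = 0.01177 mol.
n(Na2CO3) = 0.01177 / 2 = 0.005887 mol.
mass Na2CO3 = 0.005887 x 105.99 = 0.6239 g, so %Na2CO3 = 0.6239/0.8089 x 100 = 77.1%.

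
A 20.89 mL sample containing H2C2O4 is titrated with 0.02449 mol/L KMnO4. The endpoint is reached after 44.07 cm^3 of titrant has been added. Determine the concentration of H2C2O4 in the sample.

0.129 M

n(KMnO4) = 0.02449 x 0.04407 = 0.001079 mol.
From the balanced equation, 2 mol KMnO4 reacts with 5 mol H2C2O4, so n(H2C2O4) = 0.001079 x 5/2 = 0.002698 mol.
[H2C2O4] = 0.002698 / 0.02089 L = 0.129 M.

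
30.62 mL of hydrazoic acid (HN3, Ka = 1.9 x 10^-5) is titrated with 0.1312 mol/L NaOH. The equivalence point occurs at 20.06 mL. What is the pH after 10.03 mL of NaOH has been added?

10.03 mL is exactly half the equivalence volume (20.06/2), i.e. the half-equivalence point.
There, n(HA) = n(A^-), so pH = pKa = -log(1.9 x 10^-5) = 4.72.

4.72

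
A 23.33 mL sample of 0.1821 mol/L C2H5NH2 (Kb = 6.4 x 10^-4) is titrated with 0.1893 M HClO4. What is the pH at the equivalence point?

5.92

n(C2H5NH2) = 0.1821 x 0.02333 = 0.004248 mol; V(HClO4) at equivalence = 0.004248/0.1893 = 0.02244 L.
At equivalence the base is fully converted to C2H5NH3+; total volume = 0.04577 L, so [C2H5NH3+] = 0.004248/0.04577 = 0.09282 M.
Ka(C2H5NH3+) = Kw/Kb = 1.0e-14 / 6.4 x 10^-4 = 1.56e-11.
[H^+] = sqrt(Ka x [C2H5NH3+]) = sqrt(1.56e-11 x 0.09282) = 1.20e-6 M.
pH = -log(1.20e-6) = 5.92.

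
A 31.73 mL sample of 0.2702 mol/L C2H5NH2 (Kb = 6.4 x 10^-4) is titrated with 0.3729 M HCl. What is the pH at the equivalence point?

n(C2H5NH2) = 0.2702 x 0.03173 = 0.008573 mol; V(HCl) at equivalence = 0.008573/0.3729 = 0.02299 L.
At equivalence the base is fully converted to C2H5NH3+; total volume = 0.05472 L, so [C2H5NH3+] = 0.008573/0.05472 = 0.1567 M.
Ka(C2H5NH3+) = Kw/Kb = 1.0e-14 / 6.4 x 10^-4 = 1.56e-11.
[H^+] = sqrt(Ka x [C2H5NH3+]) = sqrt(1.56e-11 x 0.1567) = 1.56e-6 M.
pH = -log(1.56e-6) = 5.81.

5.81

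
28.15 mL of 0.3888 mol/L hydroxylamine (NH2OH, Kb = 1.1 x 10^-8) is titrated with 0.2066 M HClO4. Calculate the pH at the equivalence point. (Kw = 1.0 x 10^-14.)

n(NH2OH) = 0.3888 x 0.02815 = 0.01094 mol; V(HClO4) at equivalence = 0.01094/0.2066 = 0.05298 L.
At equivalence the base is fully converted to NH3OH+; total volume = 0.08113 L, so [NH3OH+] = 0.01094/0.08113 = 0.1349 M.
Ka(NH3OH+) = Kw/Kb = 1.0e-14 / 1.1 x 10^-8 = 9.09e-7.
[H^+] = sqrt(Ka x [NH3OH+]) = sqrt(9.09e-7 x 0.1349) = 0.000350 M.
pH = -log(0.000350) = 3.46.

3.46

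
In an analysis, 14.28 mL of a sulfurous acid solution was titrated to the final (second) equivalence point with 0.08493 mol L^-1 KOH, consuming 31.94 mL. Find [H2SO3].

n(KOH) = 0.08493 x 0.03194 = 0.002713 mol.
At the final (second) equivalence point, 2 mol OH^- react per mol H2SO3, so n(H2SO3) = 0.002713 / 2 = 0.001356 mol.
[H2SO3] = 0.001356 / 0.01428 L = 0.0950 M.

0.0950 M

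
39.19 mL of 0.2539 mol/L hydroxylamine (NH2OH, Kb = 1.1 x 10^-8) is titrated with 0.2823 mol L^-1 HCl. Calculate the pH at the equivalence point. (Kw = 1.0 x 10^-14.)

n(NH2OH) = 0.2539 x 0.03919 = 0.009950 mol; V(HCl) at equivalence = 0.009950/0.2823 = 0.03525 L.
At equivalence the base is fully converted to NH3OH+; total volume = 0.07444 L, so [NH3OH+] = 0.009950/0.07444 = 0.1337 M.
Ka(NH3OH+) = Kw/Kb = 1.0e-14 / 1.1 x 10^-8 = 9.09e-7.
[H^+] = sqrt(Ka x [NH3OH+]) = sqrt(9.09e-7 x 0.1337) = 0.000349 M.
pH = -log(0.000349) = 3.46.

3.46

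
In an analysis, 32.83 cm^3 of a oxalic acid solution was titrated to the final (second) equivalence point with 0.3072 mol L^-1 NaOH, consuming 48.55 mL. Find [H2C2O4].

0.227 M

n(NaOH) = 0.3072 x 0.04855 = 0.01491 mol.
At the final (second) equivalence point, 2 mol OH^- react per mol H2C2O4, so n(H2C2O4) = 0.01491 / 2 = 0.007457 mol.
[H2C2O4] = 0.007457 / 0.03283 L = 0.227 M.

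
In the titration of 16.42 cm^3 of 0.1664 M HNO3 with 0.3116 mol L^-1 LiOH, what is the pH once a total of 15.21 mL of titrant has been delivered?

n(acid) = 0.1664 x 0.01642 = 0.002732 mol; n(LiOH) added = 0.3116 x 0.01521 = 0.004739 mol.
Base is in excess by 0.004739 - 0.002732 = 0.002007 mol in a total volume of 0.03163 L.
[OH^-] = 0.002007/0.03163 = 0.06346 M, so pOH = 1.20 and pH = 14.00 - 1.20 = 12.80.

12.80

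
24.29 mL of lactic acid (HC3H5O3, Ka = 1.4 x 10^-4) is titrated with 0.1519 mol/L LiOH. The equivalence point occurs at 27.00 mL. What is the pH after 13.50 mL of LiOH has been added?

3.85

13.50 mL is exactly half the equivalence volume (27.00/2), i.e. the half-equivalence point.
There, n(HA) = n(A^-), so pH = pKa = -log(1.4 x 10^-4) = 3.85.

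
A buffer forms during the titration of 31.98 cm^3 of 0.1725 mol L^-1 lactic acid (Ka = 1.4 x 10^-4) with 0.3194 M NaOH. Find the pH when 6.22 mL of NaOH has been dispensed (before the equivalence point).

3.60

Initial n(HC3H5O3) = 0.1725 x 0.03198 = 0.005517 mol.
n(NaOH) added = 0.3194 x 0.006220 = 0.001987 mol, converting that many moles of HC3H5O3 to C3H5O3-.
Remaining n(HC3H5O3) = 0.003530 mol; n(C3H5O3-) = 0.001987 mol.
By Henderson-Hasselbalch, pH = pKa + log([A^-]/[HA]) = 3.85 + log(0.001987/0.003530) = 3.85 + (-0.25) = 3.60.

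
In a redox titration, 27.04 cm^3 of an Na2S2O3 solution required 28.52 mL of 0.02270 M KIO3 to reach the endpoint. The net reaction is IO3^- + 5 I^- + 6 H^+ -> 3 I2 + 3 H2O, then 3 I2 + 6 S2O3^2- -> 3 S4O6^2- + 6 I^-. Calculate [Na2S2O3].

n(KIO3) = 0.02270 x 0.02852 = 0.0006474 mol.
From the balanced equation, 1 mol KIO3 reacts with 6 mol Na2S2O3, so n(Na2S2O3) = 0.0006474 x 6/1 = 0.003884 mol.
[Na2S2O3] = 0.003884 / 0.02704 L = 0.144 M.

0.144 M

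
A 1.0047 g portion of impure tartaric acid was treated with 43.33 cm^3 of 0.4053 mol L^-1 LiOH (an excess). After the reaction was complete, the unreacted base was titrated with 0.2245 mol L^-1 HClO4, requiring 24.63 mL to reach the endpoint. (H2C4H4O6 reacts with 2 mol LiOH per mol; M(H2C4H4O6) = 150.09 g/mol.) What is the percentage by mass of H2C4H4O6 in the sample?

Total n(LiOH) added = 0.4053 x 0.04333 = 0.01756 mol.
n(HClO4) used = 0.2245 x 0.02463 = 0.005529 mol, which equals the excess n(LiOH).
So n(LiOH) consumed by the sample = 0.01756 - 0.005529 = 0.01203 mol.
n(H2C4H4O6) = 0.01203 / 2 = 0.006016 mol.
mass H2C4H4O6 = 0.006016 x 150.09 = 0.9030 g, so %H2C4H4O6 = 0.9030/1.0047 x 100 = 89.9%.

89.9%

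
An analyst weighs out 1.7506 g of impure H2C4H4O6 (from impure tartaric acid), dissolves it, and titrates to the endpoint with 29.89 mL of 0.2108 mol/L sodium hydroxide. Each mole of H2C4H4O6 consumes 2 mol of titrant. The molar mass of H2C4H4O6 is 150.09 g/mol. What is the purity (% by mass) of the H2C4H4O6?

n(NaOH) = 0.2108 x 0.02989 = 0.006301 mol.
n(H2C4H4O6) = 0.006301 / 2 = 0.003150 mol.
mass of H2C4H4O6 = 0.003150 x 150.09 = 0.4728 g.
% purity = 0.4728 / 1.7506 x 100 = 27.0%.

27.0%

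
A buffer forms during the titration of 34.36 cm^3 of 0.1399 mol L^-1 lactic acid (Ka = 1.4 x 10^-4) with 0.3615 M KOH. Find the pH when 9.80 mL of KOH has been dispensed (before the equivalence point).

4.30

Initial n(HC3H5O3) = 0.1399 x 0.03436 = 0.004807 mol.
n(KOH) added = 0.3615 x 0.009800 = 0.003543 mol, converting that many moles of HC3H5O3 to C3H5O3-.
Remaining n(HC3H5O3) = 0.001264 mol; n(C3H5O3-) = 0.003543 mol.
By Henderson-Hasselbalch, pH = pKa + log([A^-]/[HA]) = 3.85 + log(0.003543/0.001264) = 3.85 + (+0.45) = 4.30.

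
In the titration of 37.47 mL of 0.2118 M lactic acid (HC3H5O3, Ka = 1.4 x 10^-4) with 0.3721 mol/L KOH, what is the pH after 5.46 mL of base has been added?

Initial n(HC3H5O3) = 0.2118 x 0.03747 = 0.007936 mol.
n(KOH) added = 0.3721 x 0.005460 = 0.002032 mol, converting that many moles of HC3H5O3 to C3H5O3-.
Remaining n(HC3H5O3) = 0.005904 mol; n(C3H5O3-) = 0.002032 mol.
By Henderson-Hasselbalch, pH = pKa + log([A^-]/[HA]) = 3.85 + log(0.002032/0.005904) = 3.85 + (-0.46) = 3.39.

3.39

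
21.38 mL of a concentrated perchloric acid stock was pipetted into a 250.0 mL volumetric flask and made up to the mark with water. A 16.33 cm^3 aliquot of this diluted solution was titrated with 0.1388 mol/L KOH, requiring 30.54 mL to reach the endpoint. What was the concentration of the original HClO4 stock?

n(KOH) = 0.1388 x 0.03054 = 0.004239 mol.
n(HClO4) in the aliquot = 0.004239 mol.
[diluted HClO4] = 0.004239 / 0.01633 = 0.2596 M.
Dilution factor = 250.0/21.38 = 11.69, so [stock] = 0.2596 x 11.69 = 3.04 M.

3.04 M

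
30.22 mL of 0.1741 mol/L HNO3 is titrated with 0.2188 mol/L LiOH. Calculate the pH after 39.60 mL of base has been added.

12.69

n(acid) = 0.1741 x 0.03022 = 0.005261 mol; n(LiOH) added = 0.2188 x 0.03960 = 0.008664 mol.
Base is in excess by 0.008664 - 0.005261 = 0.003403 mol in a total volume of 0.06982 L.
[OH^-] = 0.003403/0.06982 = 0.04874 M, so pOH = 1.31 and pH = 14.00 - 1.31 = 12.69.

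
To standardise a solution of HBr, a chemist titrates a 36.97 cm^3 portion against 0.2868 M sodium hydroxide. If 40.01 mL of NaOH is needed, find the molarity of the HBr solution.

n(NaOH) delivered = 0.2868 x 0.04001 = 0.01147 mol.
For a 1:1 reaction, n(HBr) = 0.01147 mol.
[HBr] = 0.01147 mol / 0.03697 L = 0.310 M.

0.310 M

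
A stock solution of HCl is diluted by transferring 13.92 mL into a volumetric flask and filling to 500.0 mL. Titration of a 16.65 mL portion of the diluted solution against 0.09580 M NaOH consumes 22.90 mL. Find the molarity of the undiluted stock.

4.73 M

n(NaOH) = 0.09580 x 0.02290 = 0.002194 mol.
n(HCl) in the aliquot = 0.002194 mol.
[diluted HCl] = 0.002194 / 0.01665 = 0.1318 M.
Dilution factor = 500.0/13.92 = 35.92, so [stock] = 0.1318 x 35.92 = 4.73 M.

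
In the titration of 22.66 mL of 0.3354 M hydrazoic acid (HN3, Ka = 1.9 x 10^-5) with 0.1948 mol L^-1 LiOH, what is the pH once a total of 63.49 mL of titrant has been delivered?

12.74

n(acid) = 0.3354 x 0.02266 = 0.007600 mol; n(LiOH) added = 0.1948 x 0.06349 = 0.01237 mol.
Base is in excess by 0.01237 - 0.007600 = 0.004768 mol in a total volume of 0.08615 L.
[OH^-] = 0.004768/0.08615 = 0.05534 M, so pOH = 1.26 and pH = 14.00 - 1.26 = 12.74.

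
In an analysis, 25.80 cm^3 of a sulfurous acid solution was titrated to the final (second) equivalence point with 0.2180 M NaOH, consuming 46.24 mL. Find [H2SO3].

n(NaOH) = 0.2180 x 0.04624 = 0.01008 mol.
At the final (second) equivalence point, 2 mol OH^- react per mol H2SO3, so n(H2SO3) = 0.01008 / 2 = 0.005040 mol.
[H2SO3] = 0.005040 / 0.02580 L = 0.195 M.

0.195 M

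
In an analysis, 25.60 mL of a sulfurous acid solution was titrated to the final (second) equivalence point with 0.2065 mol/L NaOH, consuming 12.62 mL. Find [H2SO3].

n(NaOH) = 0.2065 x 0.01262 = 0.002606 mol.
At the final (second) equivalence point, 2 mol OH^- react per mol H2SO3, so n(H2SO3) = 0.002606 / 2 = 0.001303 mol.
[H2SO3] = 0.001303 / 0.02560 L = 0.0509 M.

0.0509 M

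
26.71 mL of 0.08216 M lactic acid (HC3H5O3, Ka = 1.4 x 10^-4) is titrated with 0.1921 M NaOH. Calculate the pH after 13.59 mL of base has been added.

12.01

n(acid) = 0.08216 x 0.02671 = 0.002194 mol; n(NaOH) added = 0.1921 x 0.01359 = 0.002611 mol.
Base is in excess by 0.002611 - 0.002194 = 0.0004161 mol in a total volume of 0.04030 L.
[OH^-] = 0.0004161/0.04030 = 0.01033 M, so pOH = 1.99 and pH = 14.00 - 1.99 = 12.01.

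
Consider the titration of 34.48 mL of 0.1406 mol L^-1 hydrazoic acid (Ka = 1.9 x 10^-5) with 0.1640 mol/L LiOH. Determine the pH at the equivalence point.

8.80

n(HN3) = 0.1406 x 0.03448 = 0.004848 mol; V(LiOH) at equivalence = 0.004848/0.1640 = 0.02956 L.
At equivalence all the acid is converted to N3-; total volume = 0.03448 + 0.02956 = 0.06404 L, so [N3-] = 0.004848/0.06404 = 0.07570 M.
Kb = Kw/Ka = 1.0e-14 / 1.9 x 10^-5 = 5.26e-10.
[OH^-] = sqrt(Kb x [N3-]) = sqrt(5.26e-10 x 0.07570) = 6.31e-6 M.
pOH = 5.20, so pH = 14.00 - 5.20 = 8.80.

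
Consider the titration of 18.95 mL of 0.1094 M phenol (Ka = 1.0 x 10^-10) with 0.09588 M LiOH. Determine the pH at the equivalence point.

n(C6H5OH) = 0.1094 x 0.01895 = 0.002073 mol; V(LiOH) at equivalence = 0.002073/0.09588 = 0.02162 L.
At equivalence all the acid is converted to C6H5O-; total volume = 0.01895 + 0.02162 = 0.04057 L, so [C6H5O-] = 0.002073/0.04057 = 0.05110 M.
Kb = Kw/Ka = 1.0e-14 / 1.0 x 10^-10 = 0.000100.
[OH^-] = sqrt(Kb x [C6H5O-]) = sqrt(0.000100 x 0.05110) = 0.00226 M.
pOH = 2.65, so pH = 14.00 - 2.65 = 11.35.

11.35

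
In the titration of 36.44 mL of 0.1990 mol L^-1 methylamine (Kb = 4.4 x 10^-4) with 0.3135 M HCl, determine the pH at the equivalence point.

5.78

n(CH3NH2) = 0.1990 x 0.03644 = 0.007252 mol; V(HCl) at equivalence = 0.007252/0.3135 = 0.02313 L.
At equivalence the base is fully converted to CH3NH3+; total volume = 0.05957 L, so [CH3NH3+] = 0.007252/0.05957 = 0.1217 M.
Ka(CH3NH3+) = Kw/Kb = 1.0e-14 / 4.4 x 10^-4 = 2.27e-11.
[H^+] = sqrt(Ka x [CH3NH3+]) = sqrt(2.27e-11 x 0.1217) = 1.66e-6 M.
pH = -log(1.66e-6) = 5.78.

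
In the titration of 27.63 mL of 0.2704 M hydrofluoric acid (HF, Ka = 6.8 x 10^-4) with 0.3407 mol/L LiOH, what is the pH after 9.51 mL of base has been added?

3.05

Initial n(HF) = 0.2704 x 0.02763 = 0.007471 mol.
n(LiOH) added = 0.3407 x 0.009510 = 0.003240 mol, converting that many moles of HF to F-.
Remaining n(HF) = 0.004231 mol; n(F-) = 0.003240 mol.
By Henderson-Hasselbalch, pH = pKa + log([A^-]/[HA]) = 3.17 + log(0.003240/0.004231) = 3.17 + (-0.12) = 3.05.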